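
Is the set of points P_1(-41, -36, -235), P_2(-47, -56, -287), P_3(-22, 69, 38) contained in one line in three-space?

P_1P_2 = (-6, -20, -52), P_1P_3 = (19, 105, 273).
P_1P_2 × P_1P_3 = (0, 650, -250).
The cross product is nonzero, so the points do not lie on one line.

No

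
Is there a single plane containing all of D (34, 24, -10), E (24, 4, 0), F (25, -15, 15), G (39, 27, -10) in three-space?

The four points are coplanar iff the 3×3 determinant with rows DE, DF, DG is zero.
Rows: (-10, -20, 10), (-9, -39, 25), (5, 3, 0).
Expanding along the first row: (-10)(-75) − (-20)(-125) + (10)(168) = -70.
Nonzero ⇒ not coplanar.

No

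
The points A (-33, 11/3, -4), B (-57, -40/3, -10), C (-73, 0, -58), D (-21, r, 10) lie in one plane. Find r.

Coplanarity ⇔ det[AB; AC; AD] = 0.
Expanding, this is linear in r: (-1056)r + (6336) = 0.
So r = 6.

6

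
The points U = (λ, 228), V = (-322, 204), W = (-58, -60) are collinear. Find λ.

-346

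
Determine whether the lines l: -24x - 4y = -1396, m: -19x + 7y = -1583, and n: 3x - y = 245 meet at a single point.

Yes

Intersecting l and m: solving the 2×2 system gives (x, y) = (66, -47).
Substitute into n: (3)(66) + (-1)(-47) = 245.
This equals 245, so (66, -47) lies on all three lines and they are concurrent.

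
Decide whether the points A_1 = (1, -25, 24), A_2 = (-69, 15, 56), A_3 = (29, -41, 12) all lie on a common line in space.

No

A_1A_2 = (-70, 40, 32), A_1A_3 = (28, -16, -12).
Comparing components 2 and 3: (40)(-12) − (32)(-16) = 32 ≠ 0, so A_1A_2 and A_1A_3 are not parallel and the points are not collinear.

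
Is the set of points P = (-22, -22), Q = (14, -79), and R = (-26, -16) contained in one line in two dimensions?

No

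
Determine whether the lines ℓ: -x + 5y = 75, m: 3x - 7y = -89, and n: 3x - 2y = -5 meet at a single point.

The three lines meet at one point iff the augmented coefficient matrix [aᵢ bᵢ cᵢ] has rank < 3, i.e. its determinant vanishes.
Here the determinant is 8.
Nonzero, so no common point exists.

No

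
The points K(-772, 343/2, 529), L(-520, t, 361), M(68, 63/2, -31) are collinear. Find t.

259/2

Collinearity requires KL × KM = 0; each component is linear in t.
The x-component gives (-560)t + (72520) = 0, so t = 259/2.
The remaining components then also vanish.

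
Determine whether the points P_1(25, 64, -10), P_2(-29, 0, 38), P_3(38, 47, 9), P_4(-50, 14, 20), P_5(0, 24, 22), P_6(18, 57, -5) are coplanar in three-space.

Yes

The plane through P_1, P_2, P_3 has normal n = P_1P_2 × P_1P_3 = (-400, 1650, 1750) and equation n·P = 78100.
Checking the remaining points: n·P_4 = 78100, n·P_5 = 78100, n·P_6 = 78100.
All equal 78100, so all 6 points lie in one plane.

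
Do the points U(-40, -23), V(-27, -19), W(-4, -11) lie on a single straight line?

No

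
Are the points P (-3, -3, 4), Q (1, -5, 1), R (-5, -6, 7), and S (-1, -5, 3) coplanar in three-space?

No

A normal to the plane through P, Q, R is n = PQ × PR = (-15, -6, -16).
The plane has equation n·X = -1. For S: n·S = -3.
-3 ≠ -1, so S is off the plane.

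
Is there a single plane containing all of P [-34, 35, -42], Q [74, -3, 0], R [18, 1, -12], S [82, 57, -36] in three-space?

The four points are coplanar iff the 3×3 determinant with rows PQ, PR, PS is zero.
Rows: (108, -38, 42), (52, -34, 30), (116, 22, 6).
Expanding along the first row: (108)(-864) − (-38)(-3168) + (42)(5088) = 0.
Zero determinant ⇒ coplanar.

Yes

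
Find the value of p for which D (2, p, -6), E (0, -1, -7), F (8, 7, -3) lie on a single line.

1

Collinearity requires DE × DF = 0; each component is linear in p.
The x-component gives (-4)p + (4) = 0, so p = 1.
The remaining components then also vanish.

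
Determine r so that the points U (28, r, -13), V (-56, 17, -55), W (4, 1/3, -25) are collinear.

Collinearity requires UV × UW = 0; each component is linear in r.
The x-component gives (-30)r + (-190) = 0, so r = -19/3.
The remaining components then also vanish.

-19/3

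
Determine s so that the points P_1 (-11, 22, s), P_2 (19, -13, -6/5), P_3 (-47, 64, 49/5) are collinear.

19/5

Collinearity requires P_1P_2 × P_1P_3 = 0; each component is linear in s.
The x-component gives (77)s + (-1463/5) = 0, so s = 19/5.
The remaining components then also vanish.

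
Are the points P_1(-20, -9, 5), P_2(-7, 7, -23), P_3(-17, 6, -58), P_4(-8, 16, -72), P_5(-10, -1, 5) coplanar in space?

Yes

The plane through P_1, P_2, P_3 has normal n = P_1P_2 × P_1P_3 = (-588, 735, 147) and equation n·P = 5880.
Checking the remaining points: n·P_4 = 5880, n·P_5 = 5880.
All equal 5880, so all 5 points lie in one plane.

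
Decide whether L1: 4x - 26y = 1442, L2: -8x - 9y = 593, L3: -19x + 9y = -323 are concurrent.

Yes

Intersecting L1 and L2: solving the 2×2 system gives (x, y) = (-10, -57).
Substitute into L3: (-19)(-10) + (9)(-57) = -323.
This equals -323, so (-10, -57) lies on all three lines and they are concurrent.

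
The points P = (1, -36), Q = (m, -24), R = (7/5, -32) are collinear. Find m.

Collinearity: (Q − P) must be parallel to (R − P) = (2/5, 4).
Cross-multiplying the components: (m − 1)·(4) = (12)·(2/5).
Solving gives m = 11/5.

11/5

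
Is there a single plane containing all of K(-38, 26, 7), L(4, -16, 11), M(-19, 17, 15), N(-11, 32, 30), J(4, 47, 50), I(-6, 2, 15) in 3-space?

The plane through K, L, M has normal n = KL × KM = (-300, -260, 420) and equation n·P = 7580.
Checking the remaining points: n·N = 7580, n·J = 7580, n·I = 7580.
All equal 7580, so all 6 points lie in one plane.

Yes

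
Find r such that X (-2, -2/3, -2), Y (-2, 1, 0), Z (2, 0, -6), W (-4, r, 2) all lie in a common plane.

Coplanarity ⇔ det[XY; XZ; XW] = 0.
Expanding, this is linear in r: (8)r + (-16/3) = 0.
So r = 2/3.

2/3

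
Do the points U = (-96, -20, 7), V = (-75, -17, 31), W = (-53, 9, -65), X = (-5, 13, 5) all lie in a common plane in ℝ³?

Yes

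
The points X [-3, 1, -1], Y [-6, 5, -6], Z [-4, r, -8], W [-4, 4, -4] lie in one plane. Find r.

Coplanarity ⇔ det[XY; XZ; XW] = 0.
Expanding, this is linear in r: (4)r + (-36) = 0.
So r = 9.

9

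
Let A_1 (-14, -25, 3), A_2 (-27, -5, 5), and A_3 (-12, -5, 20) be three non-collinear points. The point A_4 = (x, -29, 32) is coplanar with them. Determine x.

18

The plane through A_1, A_2, A_3 has equation 300x + 225y − 300z = -10725.
Substituting A_4: (300)x + (-16125) = -10725, so x = 18.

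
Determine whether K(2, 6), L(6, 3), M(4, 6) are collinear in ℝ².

No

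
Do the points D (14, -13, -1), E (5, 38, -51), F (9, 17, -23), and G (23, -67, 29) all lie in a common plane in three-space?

No

The four points are coplanar iff the 3×3 determinant with rows DE, DF, DG is zero.
Rows: (-9, 51, -50), (-5, 30, -22), (9, -54, 30).
Expanding along the first row: (-9)(-288) − (51)(48) + (-50)(0) = 144.
Nonzero ⇒ not coplanar.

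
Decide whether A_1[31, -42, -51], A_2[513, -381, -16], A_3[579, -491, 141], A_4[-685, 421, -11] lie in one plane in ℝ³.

No

The four points are coplanar iff the 3×3 determinant with rows A_1A_2, A_1A_3, A_1A_4 is zero.
Rows: (482, -339, 35), (548, -449, 192), (-716, 463, 40).
Expanding along the first row: (482)(-106856) − (-339)(159392) + (35)(-67760) = 157696.
Nonzero ⇒ not coplanar.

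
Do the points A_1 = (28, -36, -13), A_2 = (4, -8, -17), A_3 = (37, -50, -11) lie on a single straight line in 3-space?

No

A_1A_2 = (-24, 28, -4), A_1A_3 = (9, -14, 2).
Comparing components 3 and 1: (-4)(9) − (-24)(2) = 12 ≠ 0, so A_1A_2 and A_1A_3 are not parallel and the points are not collinear.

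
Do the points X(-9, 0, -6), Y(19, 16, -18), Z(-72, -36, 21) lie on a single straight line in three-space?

Yes

XY = (28, 16, -12), XZ = (-63, -36, 27).
Each component of XZ is -9/4 times the corresponding component of XY, so XZ = -9/4·XY and the points are collinear.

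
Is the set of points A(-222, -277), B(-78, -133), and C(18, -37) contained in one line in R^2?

Yes

AB = (144, 144), AC = (240, 240).
det[AB; AC] = (144)(240) − (144)(240) = 0.
The determinant is zero, so the points are collinear.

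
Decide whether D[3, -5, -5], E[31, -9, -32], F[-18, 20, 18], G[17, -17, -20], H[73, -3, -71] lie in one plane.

No

The plane through D, E, F has normal n = DE × DF = (583, -77, 616) and equation n·P = -946.
Checking the remaining points: n·G = -1100, n·H = -946.
Since n·G = -1100 ≠ -946, G is off the plane and the points are not all coplanar.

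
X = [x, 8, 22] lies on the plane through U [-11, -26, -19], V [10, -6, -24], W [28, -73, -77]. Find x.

-38

A normal to the plane is n = UV × UW = (-1395, 1023, -1767).
X lies in the plane iff n · UX = 0.
This gives (-1395)x + (-53010) = 0, so x = -38.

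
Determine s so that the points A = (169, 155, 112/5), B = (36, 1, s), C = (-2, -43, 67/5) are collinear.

77/5

Direction AC = (-171, -198, -9). From the x-coordinate of B, the parameter along the line is τ = (36 − 169)/(-171) = 7/9.
Then s = 112/5 + 7/9·(-9) = 77/5.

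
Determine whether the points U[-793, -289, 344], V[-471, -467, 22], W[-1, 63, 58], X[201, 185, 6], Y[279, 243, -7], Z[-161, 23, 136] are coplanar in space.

No

The plane through U, V, W has normal n = UV × UW = (164252, -162932, 254320) and equation n·P = 4321592.
Checking the remaining points: n·X = 4398152, n·Y = 4453592, n·Z = 4395512.
Since n·X = 4398152 ≠ 4321592, X is off the plane and the points are not all coplanar.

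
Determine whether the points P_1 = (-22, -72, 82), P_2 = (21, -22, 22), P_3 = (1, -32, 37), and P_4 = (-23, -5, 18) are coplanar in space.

The four points are coplanar iff the 3×3 determinant with rows P_1P_2, P_1P_3, P_1P_4 is zero.
Rows: (43, 50, -60), (23, 40, -45), (-1, 67, -64).
Expanding along the first row: (43)(455) − (50)(-1517) + (-60)(1581) = 555.
Nonzero ⇒ not coplanar.

No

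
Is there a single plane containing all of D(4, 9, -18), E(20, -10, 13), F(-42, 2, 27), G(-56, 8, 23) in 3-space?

Yes

The four points are coplanar iff the 3×3 determinant with rows DE, DF, DG is zero.
Rows: (16, -19, 31), (-46, -7, 45), (-60, -1, 41).
Expanding along the first row: (16)(-242) − (-19)(814) + (31)(-374) = 0.
Zero determinant ⇒ coplanar.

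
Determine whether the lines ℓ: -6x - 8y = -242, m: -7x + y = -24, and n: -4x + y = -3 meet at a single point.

Yes

Intersecting ℓ and m: solving the 2×2 system gives (x, y) = (7, 25).
Substitute into n: (-4)(7) + (1)(25) = -3.
This equals -3, so (7, 25) lies on all three lines and they are concurrent.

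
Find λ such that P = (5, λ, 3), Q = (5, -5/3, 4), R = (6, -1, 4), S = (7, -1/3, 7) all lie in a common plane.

-5/3

The points are coplanar iff PQ · (PR × PS) = 0.
Expanding, this is linear in λ: (3)λ + (5) = 0.
So λ = -5/3.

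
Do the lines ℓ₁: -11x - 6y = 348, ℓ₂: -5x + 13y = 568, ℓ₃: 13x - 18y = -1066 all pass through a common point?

No

Intersecting ℓ₁ and ℓ₂: solving the 2×2 system gives (x, y) = (-7932/173, 4508/173).
Substitute into ℓ₃: (13)(-7932/173) + (-18)(4508/173) = -184260/173.
But ℓ₃ requires -1066 ≠ -184260/173, so the three lines have no common point.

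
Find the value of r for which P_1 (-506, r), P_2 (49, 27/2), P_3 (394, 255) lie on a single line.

Collinearity: (P_1 − P_2) must be parallel to (P_3 − P_2) = (345, 483/2).
Cross-multiplying the components: (r − 27/2)·(345) = (-555)·(483/2).
Solving gives r = -375.

-375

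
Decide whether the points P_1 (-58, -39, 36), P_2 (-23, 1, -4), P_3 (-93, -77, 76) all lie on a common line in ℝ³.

No

P_1P_2 = (35, 40, -40), P_1P_3 = (-35, -38, 40).
P_1P_2 × P_1P_3 = (80, 0, 70).
The cross product is nonzero, so the points do not lie on one line.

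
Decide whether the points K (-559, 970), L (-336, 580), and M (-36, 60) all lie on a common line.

KL = (223, -390), KM = (523, -910).
If collinear, KM would be a scalar multiple of KL. But (223)·(-910) ≠ (-390)·(523) (difference 1040), so they are not parallel; the points are not collinear.

No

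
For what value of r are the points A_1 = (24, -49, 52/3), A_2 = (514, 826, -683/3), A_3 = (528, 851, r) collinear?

-704/3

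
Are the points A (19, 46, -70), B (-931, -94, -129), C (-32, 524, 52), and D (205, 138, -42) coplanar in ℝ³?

No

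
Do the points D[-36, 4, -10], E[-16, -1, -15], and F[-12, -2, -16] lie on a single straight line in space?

Yes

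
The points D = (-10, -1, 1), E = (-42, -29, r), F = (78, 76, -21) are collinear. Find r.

Collinearity requires DE × DF = 0; each component is linear in r.
The x-component gives (-77)r + (693) = 0, so r = 9.
The remaining components then also vanish.

9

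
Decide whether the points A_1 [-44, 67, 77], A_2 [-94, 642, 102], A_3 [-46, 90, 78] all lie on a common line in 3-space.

A_1A_2 = (-50, 575, 25), A_1A_3 = (-2, 23, 1).
A_1A_2 × A_1A_3 = (0, 0, 0).
The cross product vanishes, so the three points are collinear.

Yes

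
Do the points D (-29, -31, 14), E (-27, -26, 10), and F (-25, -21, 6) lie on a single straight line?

DE = (2, 5, -4), DF = (4, 10, -8).
DE × DF = (0, 0, 0).
The cross product vanishes, so the three points are collinear.

Yes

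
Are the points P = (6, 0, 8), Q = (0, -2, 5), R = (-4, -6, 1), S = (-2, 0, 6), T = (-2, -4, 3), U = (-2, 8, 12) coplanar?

The plane through P, Q, R has normal n = PQ × PR = (-4, -12, 16) and equation n·X = 104.
Checking the remaining points: n·S = 104, n·T = 104, n·U = 104.
All equal 104, so all 6 points lie in one plane.

Yes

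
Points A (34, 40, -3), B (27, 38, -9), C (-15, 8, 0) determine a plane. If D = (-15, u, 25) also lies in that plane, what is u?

-2

A normal to the plane is n = AB × AC = (-198, 315, 126).
D lies in the plane iff n · AD = 0.
This gives (315)u + (630) = 0, so u = -2.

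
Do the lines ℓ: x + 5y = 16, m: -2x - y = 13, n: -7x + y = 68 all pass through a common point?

Intersecting ℓ and m: solving the 2×2 system gives (x, y) = (-9, 5).
Substitute into n: (-7)(-9) + (1)(5) = 68.
This equals 68, so (-9, 5) lies on all three lines and they are concurrent.

Yes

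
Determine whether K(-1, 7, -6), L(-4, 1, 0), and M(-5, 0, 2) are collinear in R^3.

KL = (-3, -6, 6), KM = (-4, -7, 8).
KL × KM = (-6, 0, -3).
The cross product is nonzero, so the points do not lie on one line.

No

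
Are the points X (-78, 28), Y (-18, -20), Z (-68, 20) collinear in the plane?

Yes

XY = (60, -48), XZ = (10, -8).
Twice the signed area of △XYZ is (60)(-8) − (-48)(10) = 0.
The triangle is degenerate (zero area), so the points are collinear.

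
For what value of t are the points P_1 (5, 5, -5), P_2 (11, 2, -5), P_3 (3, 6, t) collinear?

-5

Collinearity requires P_1P_2 × P_1P_3 = 0; each component is linear in t.
The x-component gives (-3)t + (-15) = 0, so t = -5.
The remaining components then also vanish.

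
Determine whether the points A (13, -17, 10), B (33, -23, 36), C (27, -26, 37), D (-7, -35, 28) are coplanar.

The four points are coplanar iff the 3×3 determinant with rows AB, AC, AD is zero.
Rows: (20, -6, 26), (14, -9, 27), (-20, -18, 18).
Expanding along the first row: (20)(324) − (-6)(792) + (26)(-432) = 0.
Zero determinant ⇒ coplanar.

Yes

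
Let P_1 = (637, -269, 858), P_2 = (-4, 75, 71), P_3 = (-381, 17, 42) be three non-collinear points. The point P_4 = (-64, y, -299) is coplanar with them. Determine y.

285

A normal to the plane is n = P_1P_2 × P_1P_3 = (-55622, 278110, 166866).
P_4 lies in the plane iff n · P_1P_4 = 0.
This gives (278110)y + (-79261350) = 0, so y = 285.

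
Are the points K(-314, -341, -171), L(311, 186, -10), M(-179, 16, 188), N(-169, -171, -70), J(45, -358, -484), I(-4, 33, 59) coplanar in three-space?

No

The plane through K, L, M has normal n = KL × KM = (131716, -202640, 151980) and equation n·P = 1752836.
Checking the remaining points: n·N = 1752836, n·J = 4914020, n·I = 1752836.
Since n·J = 4914020 ≠ 1752836, J is off the plane and the points are not all coplanar.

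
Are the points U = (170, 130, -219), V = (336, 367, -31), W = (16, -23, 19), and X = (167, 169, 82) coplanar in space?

No

With U as base: UV = (166, 237, 188), UW = (-154, -153, 238), UX = (-3, 39, 301).
UW × UX = (-55335, 45640, -6465).
UV · (UW × UX) = 415650.
Since 415650 ≠ 0, the four points are not coplanar.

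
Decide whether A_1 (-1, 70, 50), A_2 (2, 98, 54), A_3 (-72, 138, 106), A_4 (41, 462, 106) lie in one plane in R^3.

The four points are coplanar iff the 3×3 determinant with rows A_1A_2, A_1A_3, A_1A_4 is zero.
Rows: (3, 28, 4), (-71, 68, 56), (42, 392, 56).
Expanding along the first row: (3)(-18144) − (28)(-6328) + (4)(-30688) = 0.
Zero determinant ⇒ coplanar.

Yes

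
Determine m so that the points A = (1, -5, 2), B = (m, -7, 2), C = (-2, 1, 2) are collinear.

Direction AC = (-3, 6, 0). From the y-coordinate of B, the parameter along the line is τ = (-7 − (-5))/6 = -1/3.
Then m = 1 + (-1/3)·(-3) = 2.

2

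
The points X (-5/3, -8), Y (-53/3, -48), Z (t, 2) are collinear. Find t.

Collinearity: (Z − X) must be parallel to (Y − X) = (-16, -40).
Cross-multiplying the components: (t − (-5/3))·(-40) = (10)·(-16).
Solving gives t = 7/3.

7/3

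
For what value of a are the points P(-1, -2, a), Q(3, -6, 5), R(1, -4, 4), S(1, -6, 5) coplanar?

Coplanarity ⇔ det[PQ; PR; PS] = 0.
Expanding, this is linear in a: (-4)a + (12) = 0.
So a = 3.

3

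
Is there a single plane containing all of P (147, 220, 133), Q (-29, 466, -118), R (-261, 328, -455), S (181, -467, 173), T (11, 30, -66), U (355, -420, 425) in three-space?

The plane through P, Q, R has normal n = PQ × PR = (-117540, -1080, 81360) and equation n·X = -6695100.
Checking the remaining points: n·S = -6695100, n·T = -6695100, n·U = -6695100.
All equal -6695100, so all 6 points lie in one plane.

Yes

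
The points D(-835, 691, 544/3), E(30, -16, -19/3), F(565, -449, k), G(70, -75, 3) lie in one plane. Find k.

-376/3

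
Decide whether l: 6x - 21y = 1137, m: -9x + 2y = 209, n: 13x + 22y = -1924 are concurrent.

No

Lines aᵢx + bᵢy = cᵢ with pairwise distinct directions are concurrent exactly when det[aᵢ bᵢ cᵢ] = 0.
Here the determinant is 1215.
Nonzero, so no common point exists.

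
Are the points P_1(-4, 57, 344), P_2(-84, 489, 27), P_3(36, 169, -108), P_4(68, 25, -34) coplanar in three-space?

No

With P_1 as base: P_1P_2 = (-80, 432, -317), P_1P_3 = (40, 112, -452), P_1P_4 = (72, -32, -378).
P_1P_3 × P_1P_4 = (-56800, -17424, -9344).
P_1P_2 · (P_1P_3 × P_1P_4) = -21120.
Since -21120 ≠ 0, the four points are not coplanar.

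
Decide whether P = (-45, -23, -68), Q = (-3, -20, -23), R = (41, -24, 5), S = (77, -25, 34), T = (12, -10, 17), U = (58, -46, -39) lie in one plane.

Yes

The plane through P, Q, R has normal n = PQ × PR = (264, 804, -300) and equation n·X = -9972.
Checking the remaining points: n·S = -9972, n·T = -9972, n·U = -9972.
All equal -9972, so all 6 points lie in one plane.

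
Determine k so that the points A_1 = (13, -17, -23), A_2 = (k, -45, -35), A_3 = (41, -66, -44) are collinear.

29

Collinearity requires A_1A_2 × A_1A_3 = 0; each component is linear in k.
The y-component gives (21)k + (-609) = 0, so k = 29.
The remaining components then also vanish.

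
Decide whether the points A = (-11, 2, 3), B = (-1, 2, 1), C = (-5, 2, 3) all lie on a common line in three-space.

No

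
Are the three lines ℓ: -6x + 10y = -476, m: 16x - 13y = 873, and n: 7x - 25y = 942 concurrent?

Yes

Lines aᵢx + bᵢy = cᵢ with pairwise distinct directions are concurrent exactly when det[aᵢ bᵢ cᵢ] = 0.
Here the determinant is 0.
It vanishes, so the lines are concurrent at (31, -29).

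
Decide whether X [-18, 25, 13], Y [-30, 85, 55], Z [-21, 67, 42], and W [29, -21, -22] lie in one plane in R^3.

Yes

With X as base: XY = (-12, 60, 42), XZ = (-3, 42, 29), XW = (47, -46, -35).
XZ × XW = (-136, 1258, -1836).
XY · (XZ × XW) = 0.
The scalar triple product vanishes, so the four points are coplanar.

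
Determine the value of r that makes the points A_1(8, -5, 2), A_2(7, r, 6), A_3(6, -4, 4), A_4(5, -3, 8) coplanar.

Normal to plane A_1A_3A_4: n = (2, 6, -1); plane equation n·P = -16.
Requiring n·A_2 = -16: (6)r + (8) = -16.
So r = -4.

-4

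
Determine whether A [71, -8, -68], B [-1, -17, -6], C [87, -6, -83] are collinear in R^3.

AB = (-72, -9, 62), AC = (16, 2, -15).
AB × AC = (11, -88, 0).
The cross product is nonzero, so the points do not lie on one line.

No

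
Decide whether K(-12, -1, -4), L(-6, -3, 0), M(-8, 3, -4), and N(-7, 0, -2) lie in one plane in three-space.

A normal to the plane through K, L, M is n = KL × KM = (-16, 16, 32).
The plane has equation n·P = 48. For N: n·N = 48.
Equal, so N lies in the plane and all four are coplanar.

Yes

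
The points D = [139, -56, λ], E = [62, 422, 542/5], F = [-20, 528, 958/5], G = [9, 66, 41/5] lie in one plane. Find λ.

The points are coplanar iff DE · (DF × DG) = 0.
Expanding, this is linear in λ: (-34810)λ + (-3724670) = 0.
So λ = -107.

-107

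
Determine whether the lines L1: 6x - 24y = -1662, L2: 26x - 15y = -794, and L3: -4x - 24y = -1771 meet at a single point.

Intersecting L1 and L2: solving the 2×2 system gives (x, y) = (11, 72).
Substitute into L3: (-4)(11) + (-24)(72) = -1772.
But L3 requires -1771 ≠ -1772, so the three lines have no common point.

No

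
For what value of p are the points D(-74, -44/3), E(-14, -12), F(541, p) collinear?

38/3

The three points are collinear iff det[DE; DF] = 0.
This determinant is linear in p: (60)p + (-760) = 0, so p = 38/3.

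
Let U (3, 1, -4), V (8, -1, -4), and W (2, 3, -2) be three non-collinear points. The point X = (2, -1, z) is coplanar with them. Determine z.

Coplanarity requires UV · (UW × UX) = 0.
UV = (5, -2, 0), UW = (-1, 2, 2); the triple product is linear in z with coefficient 8 and constant term 56.
Setting it to zero: z = -7.

-7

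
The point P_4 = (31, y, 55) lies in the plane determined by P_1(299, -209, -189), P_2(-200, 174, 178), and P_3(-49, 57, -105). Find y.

A normal to the plane is n = P_1P_2 × P_1P_3 = (-65450, -85800, 550).
P_4 lies in the plane iff n · P_1P_4 = 0.
This gives (-85800)y + (-257400) = 0, so y = -3.

-3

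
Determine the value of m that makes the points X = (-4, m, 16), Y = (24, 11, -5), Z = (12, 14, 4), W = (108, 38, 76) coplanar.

18

The points are coplanar iff XY · (XZ × XW) = 0.
Expanding, this is linear in m: (-1728)m + (31104) = 0.
So m = 18.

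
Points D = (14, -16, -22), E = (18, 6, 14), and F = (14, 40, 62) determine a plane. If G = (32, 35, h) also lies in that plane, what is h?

68

Coplanarity requires DE · (DF × DG) = 0.
DE = (4, 22, 36), DF = (0, 56, 84); the triple product is linear in h with coefficient 224 and constant term -15232.
Setting it to zero: h = 68.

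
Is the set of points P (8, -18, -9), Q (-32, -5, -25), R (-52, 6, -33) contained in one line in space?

No

PQ = (-40, 13, -16), PR = (-60, 24, -24).
Comparing components 2 and 3: (13)(-24) − (-16)(24) = 72 ≠ 0, so PQ and PR are not parallel and the points are not collinear.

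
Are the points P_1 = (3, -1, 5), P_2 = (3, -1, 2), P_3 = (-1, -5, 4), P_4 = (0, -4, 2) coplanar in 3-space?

Yes

With P_1 as base: P_1P_2 = (0, 0, -3), P_1P_3 = (-4, -4, -1), P_1P_4 = (-3, -3, -3).
P_1P_3 × P_1P_4 = (9, -9, 0).
P_1P_2 · (P_1P_3 × P_1P_4) = 0.
The scalar triple product vanishes, so the four points are coplanar.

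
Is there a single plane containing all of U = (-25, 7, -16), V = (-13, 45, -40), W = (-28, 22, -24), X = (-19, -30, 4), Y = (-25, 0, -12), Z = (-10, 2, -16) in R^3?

Yes

The plane through U, V, W has normal n = UV × UW = (56, 168, 294) and equation n·P = -4928.
Checking the remaining points: n·X = -4928, n·Y = -4928, n·Z = -4928.
All equal -4928, so all 6 points lie in one plane.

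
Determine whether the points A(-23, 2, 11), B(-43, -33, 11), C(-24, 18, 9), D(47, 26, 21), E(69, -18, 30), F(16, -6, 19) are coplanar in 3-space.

No

The plane through A, B, C has normal n = AB × AC = (70, -40, -355) and equation n·P = -5595.
Checking the remaining points: n·D = -5205, n·E = -5100, n·F = -5385.
Since n·D = -5205 ≠ -5595, D is off the plane and the points are not all coplanar.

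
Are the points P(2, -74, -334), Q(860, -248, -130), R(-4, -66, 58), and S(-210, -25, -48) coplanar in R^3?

A normal to the plane through P, Q, R is n = PQ × PR = (-69840, -337560, 5820).
The plane has equation n·X = 22895880. For S: n·S = 22826040.
22826040 ≠ 22895880, so S is off the plane.

No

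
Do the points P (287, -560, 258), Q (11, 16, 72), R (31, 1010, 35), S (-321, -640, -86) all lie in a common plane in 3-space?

With P as base: PQ = (-276, 576, -186), PR = (-256, 1570, -223), PS = (-608, -80, -344).
PR × PS = (-557920, 47520, 975040).
PQ · (PR × PS) = 0.
The scalar triple product vanishes, so the four points are coplanar.

Yes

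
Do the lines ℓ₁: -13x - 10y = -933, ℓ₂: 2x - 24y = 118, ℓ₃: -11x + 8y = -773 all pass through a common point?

Intersecting ℓ₁ and ℓ₂: solving the 2×2 system gives (x, y) = (71, 1).
Substitute into ℓ₃: (-11)(71) + (8)(1) = -773.
This equals -773, so (71, 1) lies on all three lines and they are concurrent.

Yes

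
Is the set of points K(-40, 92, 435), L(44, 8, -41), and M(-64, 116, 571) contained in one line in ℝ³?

Yes

KL = (84, -84, -476), KM = (-24, 24, 136).
Each component of KM is -2/7 times the corresponding component of KL, so KM = -2/7·KL and the points are collinear.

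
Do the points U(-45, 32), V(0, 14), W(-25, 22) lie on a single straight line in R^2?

No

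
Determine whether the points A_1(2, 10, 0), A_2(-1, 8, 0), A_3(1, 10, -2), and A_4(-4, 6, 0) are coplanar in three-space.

Yes

A normal to the plane through A_1, A_2, A_3 is n = A_1A_2 × A_1A_3 = (4, -6, -2).
The plane has equation n·P = -52. For A_4: n·A_4 = -52.
Equal, so A_4 lies in the plane and all four are coplanar.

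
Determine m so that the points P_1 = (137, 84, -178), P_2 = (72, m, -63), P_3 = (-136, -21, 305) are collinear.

59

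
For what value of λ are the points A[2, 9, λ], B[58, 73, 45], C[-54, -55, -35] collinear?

Direction BC = (-112, -128, -80). From the x-coordinate of A, the parameter along the line is τ = (2 − 58)/(-112) = 1/2.
Then λ = 45 + 1/2·(-80) = 5.

5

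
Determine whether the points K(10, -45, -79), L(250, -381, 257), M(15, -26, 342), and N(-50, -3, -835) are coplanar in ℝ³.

No

The four points are coplanar iff the 3×3 determinant with rows KL, KM, KN is zero.
Rows: (240, -336, 336), (5, 19, 421), (-60, 42, -756).
Expanding along the first row: (240)(-32046) − (-336)(21480) + (336)(1350) = -20160.
Nonzero ⇒ not coplanar.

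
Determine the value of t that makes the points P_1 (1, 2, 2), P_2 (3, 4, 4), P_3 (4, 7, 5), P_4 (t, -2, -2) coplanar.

The points are coplanar iff P_1P_2 · (P_1P_3 × P_1P_4) = 0.
Expanding, this is linear in t: (-4)t + (-12) = 0.
So t = -3.

-3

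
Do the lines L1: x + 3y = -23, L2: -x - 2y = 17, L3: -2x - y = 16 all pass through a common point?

Yes

Intersecting L1 and L2: solving the 2×2 system gives (x, y) = (-5, -6).
Substitute into L3: (-2)(-5) + (-1)(-6) = 16.
This equals 16, so (-5, -6) lies on all three lines and they are concurrent.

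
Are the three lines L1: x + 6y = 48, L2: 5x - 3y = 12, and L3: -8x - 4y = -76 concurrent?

Intersecting L1 and L2: solving the 2×2 system gives (x, y) = (72/11, 76/11).
Substitute into L3: (-8)(72/11) + (-4)(76/11) = -80.
But L3 requires -76 ≠ -80, so the three lines have no common point.

No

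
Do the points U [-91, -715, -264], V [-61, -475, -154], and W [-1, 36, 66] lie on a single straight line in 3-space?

No

UV = (30, 240, 110), UW = (90, 751, 330).
Comparing components 2 and 3: (240)(330) − (110)(751) = -3410 ≠ 0, so UV and UW are not parallel and the points are not collinear.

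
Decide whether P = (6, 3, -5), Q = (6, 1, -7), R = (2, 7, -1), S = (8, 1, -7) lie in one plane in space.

Yes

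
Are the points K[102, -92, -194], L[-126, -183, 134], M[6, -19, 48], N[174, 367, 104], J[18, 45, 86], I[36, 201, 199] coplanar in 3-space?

The plane through K, L, M has normal n = KL × KM = (-45966, 23688, -25380) and equation n·P = -1944108.
Checking the remaining points: n·N = -1944108, n·J = -1944108, n·I = -1944108.
All equal -1944108, so all 6 points lie in one plane.

Yes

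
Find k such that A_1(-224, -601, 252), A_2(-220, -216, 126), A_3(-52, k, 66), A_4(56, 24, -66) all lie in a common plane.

-246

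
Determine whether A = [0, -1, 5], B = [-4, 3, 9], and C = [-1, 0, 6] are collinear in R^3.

AB = (-4, 4, 4), AC = (-1, 1, 1).
Each component of AC is 1/4 times the corresponding component of AB, so AC = 1/4·AB and the points are collinear.

Yes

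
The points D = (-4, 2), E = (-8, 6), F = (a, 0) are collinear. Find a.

The three points are collinear iff det[DE; DF] = 0.
This determinant is linear in a: (-4)a + (-8) = 0, so a = -2.

-2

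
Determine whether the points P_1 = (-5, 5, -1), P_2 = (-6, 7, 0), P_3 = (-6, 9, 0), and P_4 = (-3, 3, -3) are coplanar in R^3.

Yes

With P_1 as base: P_1P_2 = (-1, 2, 1), P_1P_3 = (-1, 4, 1), P_1P_4 = (2, -2, -2).
P_1P_3 × P_1P_4 = (-6, 0, -6).
P_1P_2 · (P_1P_3 × P_1P_4) = 0.
The scalar triple product vanishes, so the four points are coplanar.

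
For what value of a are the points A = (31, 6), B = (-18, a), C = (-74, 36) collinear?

20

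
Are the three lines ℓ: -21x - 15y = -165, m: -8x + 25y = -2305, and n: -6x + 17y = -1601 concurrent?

Yes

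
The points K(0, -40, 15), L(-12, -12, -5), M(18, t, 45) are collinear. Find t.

Direction KL = (-12, 28, -20). From the x-coordinate of M, the parameter along the line is τ = (18 − 0)/(-12) = -3/2.
Then t = (-40) + (-3/2)·(28) = -82.

-82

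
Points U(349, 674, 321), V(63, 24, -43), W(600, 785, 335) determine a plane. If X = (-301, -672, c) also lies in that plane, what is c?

-419

Coplanarity requires UV · (UW × UX) = 0.
UV = (-286, -650, -364), UW = (251, 111, 14); the triple product is linear in c with coefficient 131404 and constant term 55058276.
Setting it to zero: c = -419.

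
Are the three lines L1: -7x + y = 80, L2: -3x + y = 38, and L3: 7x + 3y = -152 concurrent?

No

The three lines meet at one point iff the augmented coefficient matrix [aᵢ bᵢ cᵢ] has rank < 3, i.e. its determinant vanishes.
Here the determinant is 392.
Nonzero, so no common point exists.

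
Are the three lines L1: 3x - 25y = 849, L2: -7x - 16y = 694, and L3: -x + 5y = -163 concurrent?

No

Intersecting L1 and L2: solving the 2×2 system gives (x, y) = (-3766/223, -8025/223).
Substitute into L3: (-1)(-3766/223) + (5)(-8025/223) = -36359/223.
But L3 requires -163 ≠ -36359/223, so the three lines have no common point.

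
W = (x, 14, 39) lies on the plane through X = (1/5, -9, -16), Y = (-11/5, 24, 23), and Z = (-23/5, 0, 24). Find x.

Coplanarity requires XY · (XZ × XW) = 0.
XY = (-12/5, 33, 39), XZ = (-24/5, 9, 40); the triple product is linear in x with coefficient 969 and constant term 26163/5.
Setting it to zero: x = -27/5.

-27/5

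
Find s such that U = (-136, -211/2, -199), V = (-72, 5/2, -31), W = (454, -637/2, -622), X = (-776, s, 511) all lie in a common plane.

559/2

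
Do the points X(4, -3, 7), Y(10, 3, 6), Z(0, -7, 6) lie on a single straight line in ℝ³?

No

XY = (6, 6, -1), XZ = (-4, -4, -1).
Comparing components 2 and 3: (6)(-1) − (-1)(-4) = -10 ≠ 0, so XY and XZ are not parallel and the points are not collinear.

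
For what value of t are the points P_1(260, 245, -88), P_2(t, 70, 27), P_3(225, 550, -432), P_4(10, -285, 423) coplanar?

-15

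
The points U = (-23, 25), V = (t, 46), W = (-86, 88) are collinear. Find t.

-44

The three points are collinear iff det[UV; UW] = 0.
This determinant is linear in t: (63)t + (2772) = 0, so t = -44.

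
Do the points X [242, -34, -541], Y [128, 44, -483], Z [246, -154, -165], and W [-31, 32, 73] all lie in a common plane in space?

No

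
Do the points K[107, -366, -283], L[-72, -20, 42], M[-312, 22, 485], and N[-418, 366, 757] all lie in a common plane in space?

No

With K as base: KL = (-179, 346, 325), KM = (-419, 388, 768), KN = (-525, 732, 1040).
KM × KN = (-158656, 32560, -103008).
KL · (KM × KN) = 6187584.
Since 6187584 ≠ 0, the four points are not coplanar.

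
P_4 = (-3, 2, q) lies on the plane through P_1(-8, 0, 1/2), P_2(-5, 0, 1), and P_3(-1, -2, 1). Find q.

2

Coplanarity requires P_1P_2 · (P_1P_3 × P_1P_4) = 0.
P_1P_2 = (3, 0, 1/2), P_1P_3 = (7, -2, 1/2); the triple product is linear in q with coefficient -6 and constant term 12.
Setting it to zero: q = 2.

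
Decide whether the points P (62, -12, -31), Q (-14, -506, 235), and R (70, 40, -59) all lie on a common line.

Yes

PQ = (-76, -494, 266), PR = (8, 52, -28).
Each component of PR is -2/19 times the corresponding component of PQ, so PR = -2/19·PQ and the points are collinear.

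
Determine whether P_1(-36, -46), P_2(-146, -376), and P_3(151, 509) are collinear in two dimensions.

P_1P_2 = (-110, -330), P_1P_3 = (187, 555).
Twice the signed area of △P_1P_2P_3 is (-110)(555) − (-330)(187) = 660.
The area is nonzero, so the three points are not collinear.

No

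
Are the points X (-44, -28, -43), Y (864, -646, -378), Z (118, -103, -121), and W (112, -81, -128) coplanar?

No

A normal to the plane through X, Y, Z is n = XY × XZ = (23079, 16554, 32016).
The plane has equation n·P = -2855676. For W: n·W = -2854074.
-2854074 ≠ -2855676, so W is off the plane.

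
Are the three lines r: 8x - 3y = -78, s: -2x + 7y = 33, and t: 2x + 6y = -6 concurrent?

No

Intersecting r and s: solving the 2×2 system gives (x, y) = (-447/50, 54/25).
Substitute into t: (2)(-447/50) + (6)(54/25) = -123/25.
But t requires -6 ≠ -123/25, so the three lines have no common point.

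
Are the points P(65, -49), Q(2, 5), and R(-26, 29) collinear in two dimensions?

Yes

PQ = (-63, 54), PR = (-91, 78).
Twice the signed area of △PQR is (-63)(78) − (54)(-91) = 0.
The triangle is degenerate (zero area), so the points are collinear.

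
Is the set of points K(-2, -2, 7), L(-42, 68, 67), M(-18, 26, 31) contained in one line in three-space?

Yes

KL = (-40, 70, 60), KM = (-16, 28, 24).
Each component of KM is 2/5 times the corresponding component of KL, so KM = 2/5·KL and the points are collinear.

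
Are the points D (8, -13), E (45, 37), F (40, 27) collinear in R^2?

DE = (37, 50), DF = (32, 40).
If collinear, DF would be a scalar multiple of DE. But (37)·(40) ≠ (50)·(32) (difference -120), so they are not parallel; the points are not collinear.

No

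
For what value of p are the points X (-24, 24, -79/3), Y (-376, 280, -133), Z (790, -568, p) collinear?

661/3

Direction XY = (-352, 256, -320/3). From the x-coordinate of Z, the parameter along the line is τ = (790 − (-24))/(-352) = -37/16.
Then p = (-79/3) + (-37/16)·(-320/3) = 661/3.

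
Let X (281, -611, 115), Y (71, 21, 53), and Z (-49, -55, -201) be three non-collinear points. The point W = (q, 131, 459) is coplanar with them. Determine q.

The plane through X, Y, Z has equation −165240x − 45900y + 91800z = -7830540.
Substituting W: (-165240)q + (36123300) = -7830540, so q = 266.

266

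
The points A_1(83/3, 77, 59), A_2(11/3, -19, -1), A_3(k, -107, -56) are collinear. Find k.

-55/3

Direction A_1A_2 = (-24, -96, -60). From the y-coordinate of A_3, the parameter along the line is τ = (-107 − 77)/(-96) = 23/12.
Then k = 83/3 + 23/12·(-24) = -55/3.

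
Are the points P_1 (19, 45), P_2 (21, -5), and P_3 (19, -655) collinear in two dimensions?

No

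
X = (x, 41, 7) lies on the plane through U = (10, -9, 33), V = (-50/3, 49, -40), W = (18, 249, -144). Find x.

56/3

The plane through U, V, W has equation 8568x − 5304y − 7344z = -108936.
Substituting X: (8568)x + (-268872) = -108936, so x = 56/3.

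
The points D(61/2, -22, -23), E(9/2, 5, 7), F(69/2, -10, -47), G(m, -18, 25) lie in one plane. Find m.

17/2

Normal to plane DEF: n = (-1008, -504, -420); plane equation n·P = -9996.
Requiring n·G = -9996: (-1008)m + (-1428) = -9996.
So m = 17/2.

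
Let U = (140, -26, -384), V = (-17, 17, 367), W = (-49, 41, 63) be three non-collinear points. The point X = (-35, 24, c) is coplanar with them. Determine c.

The plane through U, V, W has equation −31096x − 71760y − 2392z = -1569152.
Substituting X: (-2392)c + (-633880) = -1569152, so c = 391.

391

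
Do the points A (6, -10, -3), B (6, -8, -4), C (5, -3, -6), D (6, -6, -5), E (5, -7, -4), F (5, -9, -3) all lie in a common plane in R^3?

Yes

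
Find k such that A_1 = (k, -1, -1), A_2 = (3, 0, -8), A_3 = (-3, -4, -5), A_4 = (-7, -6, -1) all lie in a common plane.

-1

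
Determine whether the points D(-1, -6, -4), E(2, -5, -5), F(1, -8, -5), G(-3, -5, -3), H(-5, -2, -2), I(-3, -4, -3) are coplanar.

The plane through D, E, F has normal n = DE × DF = (-3, 1, -8) and equation n·P = 29.
Checking the remaining points: n·G = 28, n·H = 29, n·I = 29.
Since n·G = 28 ≠ 29, G is off the plane and the points are not all coplanar.

No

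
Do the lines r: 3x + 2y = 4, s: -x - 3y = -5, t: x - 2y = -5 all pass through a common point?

Intersecting r and s: solving the 2×2 system gives (x, y) = (2/7, 11/7).
Substitute into t: (1)(2/7) + (-2)(11/7) = -20/7.
But t requires -5 ≠ -20/7, so the three lines have no common point.

No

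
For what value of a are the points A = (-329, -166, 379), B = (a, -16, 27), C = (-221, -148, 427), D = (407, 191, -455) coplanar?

-21

Normal to plane ACD: n = (-32148, 125400, 25308); plane equation n·P = -647976.
Requiring n·B = -647976: (-32148)a + (-1323084) = -647976.
So a = -21.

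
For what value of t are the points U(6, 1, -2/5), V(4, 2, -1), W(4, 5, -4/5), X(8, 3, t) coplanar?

2/5

Coplanarity ⇔ det[UV; UW; UX] = 0.
Expanding, this is linear in t: (-6)t + (12/5) = 0.
So t = 2/5.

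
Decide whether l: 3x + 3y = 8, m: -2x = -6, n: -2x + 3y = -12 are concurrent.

The three lines meet at one point iff the augmented coefficient matrix [aᵢ bᵢ cᵢ] has rank < 3, i.e. its determinant vanishes.
Here the determinant is -30.
Nonzero, so no common point exists.

No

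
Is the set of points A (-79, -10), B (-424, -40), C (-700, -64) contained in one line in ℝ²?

Yes

AB = (-345, -30), AC = (-621, -54).
Checking proportionality: AC = 9/5·AB, so the vectors are parallel and the points are collinear.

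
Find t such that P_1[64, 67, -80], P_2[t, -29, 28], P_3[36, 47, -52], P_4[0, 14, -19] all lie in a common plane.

-50

Normal to plane P_1P_3P_4: n = (264, -84, 204); plane equation n·P = -5052.
Requiring n·P_2 = -5052: (264)t + (8148) = -5052.
So t = -50.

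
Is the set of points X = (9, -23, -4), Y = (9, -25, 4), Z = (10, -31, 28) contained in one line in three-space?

No

XY = (0, -2, 8), XZ = (1, -8, 32).
Comparing components 3 and 1: (8)(1) − (0)(32) = 8 ≠ 0, so XY and XZ are not parallel and the points are not collinear.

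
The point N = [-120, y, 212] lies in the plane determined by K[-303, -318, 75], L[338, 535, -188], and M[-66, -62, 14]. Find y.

-422

A normal to the plane is n = KL × KM = (15295, -23230, -38065).
N lies in the plane iff n · KN = 0.
This gives (-23230)y + (-9803060) = 0, so y = -422.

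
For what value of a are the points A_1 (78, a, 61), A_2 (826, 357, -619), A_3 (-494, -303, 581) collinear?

Direction A_2A_3 = (-1320, -660, 1200). From the x-coordinate of A_1, the parameter along the line is τ = (78 − 826)/(-1320) = 17/30.
Then a = 357 + 17/30·(-660) = -17.

-17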